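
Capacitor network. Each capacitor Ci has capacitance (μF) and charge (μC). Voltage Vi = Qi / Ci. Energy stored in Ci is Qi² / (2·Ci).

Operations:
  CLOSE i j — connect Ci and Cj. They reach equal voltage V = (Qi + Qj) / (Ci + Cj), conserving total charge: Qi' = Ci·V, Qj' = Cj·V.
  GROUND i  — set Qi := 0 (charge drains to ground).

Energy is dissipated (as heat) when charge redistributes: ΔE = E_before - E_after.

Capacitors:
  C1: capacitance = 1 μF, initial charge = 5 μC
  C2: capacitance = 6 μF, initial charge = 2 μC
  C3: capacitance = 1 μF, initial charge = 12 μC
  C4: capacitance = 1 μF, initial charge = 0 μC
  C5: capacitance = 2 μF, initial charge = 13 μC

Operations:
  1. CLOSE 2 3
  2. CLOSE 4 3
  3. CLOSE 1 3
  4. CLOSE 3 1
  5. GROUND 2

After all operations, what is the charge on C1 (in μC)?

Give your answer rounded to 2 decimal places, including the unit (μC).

Initial: C1(1μF, Q=5μC, V=5.00V), C2(6μF, Q=2μC, V=0.33V), C3(1μF, Q=12μC, V=12.00V), C4(1μF, Q=0μC, V=0.00V), C5(2μF, Q=13μC, V=6.50V)
Op 1: CLOSE 2-3: Q_total=14.00, C_total=7.00, V=2.00; Q2=12.00, Q3=2.00; dissipated=58.333
Op 2: CLOSE 4-3: Q_total=2.00, C_total=2.00, V=1.00; Q4=1.00, Q3=1.00; dissipated=1.000
Op 3: CLOSE 1-3: Q_total=6.00, C_total=2.00, V=3.00; Q1=3.00, Q3=3.00; dissipated=4.000
Op 4: CLOSE 3-1: Q_total=6.00, C_total=2.00, V=3.00; Q3=3.00, Q1=3.00; dissipated=0.000
Op 5: GROUND 2: Q2=0; energy lost=12.000
Final charges: Q1=3.00, Q2=0.00, Q3=3.00, Q4=1.00, Q5=13.00

Answer: 3.00 μC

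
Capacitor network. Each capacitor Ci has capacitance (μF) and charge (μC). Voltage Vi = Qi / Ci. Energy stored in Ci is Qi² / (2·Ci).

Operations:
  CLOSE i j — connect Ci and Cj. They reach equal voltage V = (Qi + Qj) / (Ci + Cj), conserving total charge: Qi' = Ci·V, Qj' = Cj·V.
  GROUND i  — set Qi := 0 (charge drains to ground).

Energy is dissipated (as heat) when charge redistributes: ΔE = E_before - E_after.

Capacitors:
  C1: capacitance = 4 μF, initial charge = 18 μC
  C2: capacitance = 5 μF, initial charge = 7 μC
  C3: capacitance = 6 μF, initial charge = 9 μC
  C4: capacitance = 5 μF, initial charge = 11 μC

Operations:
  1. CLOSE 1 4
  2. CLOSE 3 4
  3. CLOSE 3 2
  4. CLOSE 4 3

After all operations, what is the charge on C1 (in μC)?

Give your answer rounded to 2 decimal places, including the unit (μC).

Initial: C1(4μF, Q=18μC, V=4.50V), C2(5μF, Q=7μC, V=1.40V), C3(6μF, Q=9μC, V=1.50V), C4(5μF, Q=11μC, V=2.20V)
Op 1: CLOSE 1-4: Q_total=29.00, C_total=9.00, V=3.22; Q1=12.89, Q4=16.11; dissipated=5.878
Op 2: CLOSE 3-4: Q_total=25.11, C_total=11.00, V=2.28; Q3=13.70, Q4=11.41; dissipated=4.045
Op 3: CLOSE 3-2: Q_total=20.70, C_total=11.00, V=1.88; Q3=11.29, Q2=9.41; dissipated=1.063
Op 4: CLOSE 4-3: Q_total=22.70, C_total=11.00, V=2.06; Q4=10.32, Q3=12.38; dissipated=0.220
Final charges: Q1=12.89, Q2=9.41, Q3=12.38, Q4=10.32

Answer: 12.89 μC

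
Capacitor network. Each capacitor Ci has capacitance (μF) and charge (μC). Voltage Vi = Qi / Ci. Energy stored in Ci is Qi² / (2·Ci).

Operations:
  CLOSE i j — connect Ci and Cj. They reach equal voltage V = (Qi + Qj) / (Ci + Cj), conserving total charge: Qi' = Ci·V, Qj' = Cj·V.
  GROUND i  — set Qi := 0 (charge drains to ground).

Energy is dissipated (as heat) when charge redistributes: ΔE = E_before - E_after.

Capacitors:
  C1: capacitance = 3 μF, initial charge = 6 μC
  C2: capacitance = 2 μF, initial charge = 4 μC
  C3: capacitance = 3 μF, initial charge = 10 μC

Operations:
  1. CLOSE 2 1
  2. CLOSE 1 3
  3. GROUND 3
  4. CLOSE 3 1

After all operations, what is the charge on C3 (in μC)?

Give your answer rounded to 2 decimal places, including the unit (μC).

Initial: C1(3μF, Q=6μC, V=2.00V), C2(2μF, Q=4μC, V=2.00V), C3(3μF, Q=10μC, V=3.33V)
Op 1: CLOSE 2-1: Q_total=10.00, C_total=5.00, V=2.00; Q2=4.00, Q1=6.00; dissipated=0.000
Op 2: CLOSE 1-3: Q_total=16.00, C_total=6.00, V=2.67; Q1=8.00, Q3=8.00; dissipated=1.333
Op 3: GROUND 3: Q3=0; energy lost=10.667
Op 4: CLOSE 3-1: Q_total=8.00, C_total=6.00, V=1.33; Q3=4.00, Q1=4.00; dissipated=5.333
Final charges: Q1=4.00, Q2=4.00, Q3=4.00

Answer: 4.00 μC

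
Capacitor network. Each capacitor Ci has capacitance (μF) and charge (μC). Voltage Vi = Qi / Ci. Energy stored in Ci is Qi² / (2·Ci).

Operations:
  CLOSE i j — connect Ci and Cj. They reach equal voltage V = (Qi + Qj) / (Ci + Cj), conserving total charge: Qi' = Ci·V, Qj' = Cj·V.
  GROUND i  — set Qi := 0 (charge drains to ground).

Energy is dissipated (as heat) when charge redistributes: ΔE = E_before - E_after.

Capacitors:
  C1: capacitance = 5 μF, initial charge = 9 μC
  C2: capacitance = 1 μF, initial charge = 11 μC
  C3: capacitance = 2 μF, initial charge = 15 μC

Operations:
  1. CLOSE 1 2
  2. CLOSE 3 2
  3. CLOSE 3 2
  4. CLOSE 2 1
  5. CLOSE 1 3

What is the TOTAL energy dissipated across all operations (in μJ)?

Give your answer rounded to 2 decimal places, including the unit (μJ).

Answer: 48.10 μJ

Derivation:
Initial: C1(5μF, Q=9μC, V=1.80V), C2(1μF, Q=11μC, V=11.00V), C3(2μF, Q=15μC, V=7.50V)
Op 1: CLOSE 1-2: Q_total=20.00, C_total=6.00, V=3.33; Q1=16.67, Q2=3.33; dissipated=35.267
Op 2: CLOSE 3-2: Q_total=18.33, C_total=3.00, V=6.11; Q3=12.22, Q2=6.11; dissipated=5.787
Op 3: CLOSE 3-2: Q_total=18.33, C_total=3.00, V=6.11; Q3=12.22, Q2=6.11; dissipated=0.000
Op 4: CLOSE 2-1: Q_total=22.78, C_total=6.00, V=3.80; Q2=3.80, Q1=18.98; dissipated=3.215
Op 5: CLOSE 1-3: Q_total=31.20, C_total=7.00, V=4.46; Q1=22.29, Q3=8.92; dissipated=3.827
Total dissipated: 48.096 μJ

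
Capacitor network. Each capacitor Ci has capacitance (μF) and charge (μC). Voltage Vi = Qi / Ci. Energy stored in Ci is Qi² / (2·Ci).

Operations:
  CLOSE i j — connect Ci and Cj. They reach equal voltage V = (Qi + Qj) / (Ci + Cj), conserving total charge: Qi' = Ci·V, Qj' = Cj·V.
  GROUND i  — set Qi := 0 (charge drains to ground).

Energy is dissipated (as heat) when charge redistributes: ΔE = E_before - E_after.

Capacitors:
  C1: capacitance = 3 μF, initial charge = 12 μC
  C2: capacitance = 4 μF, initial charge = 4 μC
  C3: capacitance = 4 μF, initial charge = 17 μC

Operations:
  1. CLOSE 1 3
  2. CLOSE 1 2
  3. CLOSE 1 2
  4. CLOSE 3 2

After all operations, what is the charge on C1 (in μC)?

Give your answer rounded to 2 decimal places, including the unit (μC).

Answer: 7.04 μC

Derivation:
Initial: C1(3μF, Q=12μC, V=4.00V), C2(4μF, Q=4μC, V=1.00V), C3(4μF, Q=17μC, V=4.25V)
Op 1: CLOSE 1-3: Q_total=29.00, C_total=7.00, V=4.14; Q1=12.43, Q3=16.57; dissipated=0.054
Op 2: CLOSE 1-2: Q_total=16.43, C_total=7.00, V=2.35; Q1=7.04, Q2=9.39; dissipated=8.466
Op 3: CLOSE 1-2: Q_total=16.43, C_total=7.00, V=2.35; Q1=7.04, Q2=9.39; dissipated=0.000
Op 4: CLOSE 3-2: Q_total=25.96, C_total=8.00, V=3.24; Q3=12.98, Q2=12.98; dissipated=3.225
Final charges: Q1=7.04, Q2=12.98, Q3=12.98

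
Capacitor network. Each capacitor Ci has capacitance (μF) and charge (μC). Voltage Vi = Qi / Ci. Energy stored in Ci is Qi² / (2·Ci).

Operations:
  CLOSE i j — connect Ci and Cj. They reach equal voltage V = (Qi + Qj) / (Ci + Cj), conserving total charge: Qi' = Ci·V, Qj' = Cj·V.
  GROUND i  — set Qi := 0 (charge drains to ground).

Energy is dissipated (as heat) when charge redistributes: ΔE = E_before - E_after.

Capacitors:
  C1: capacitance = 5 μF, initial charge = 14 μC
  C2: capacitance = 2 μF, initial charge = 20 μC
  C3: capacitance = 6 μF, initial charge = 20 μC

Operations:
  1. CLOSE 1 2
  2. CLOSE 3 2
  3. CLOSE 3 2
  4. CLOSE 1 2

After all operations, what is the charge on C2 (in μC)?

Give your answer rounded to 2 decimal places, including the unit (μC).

Initial: C1(5μF, Q=14μC, V=2.80V), C2(2μF, Q=20μC, V=10.00V), C3(6μF, Q=20μC, V=3.33V)
Op 1: CLOSE 1-2: Q_total=34.00, C_total=7.00, V=4.86; Q1=24.29, Q2=9.71; dissipated=37.029
Op 2: CLOSE 3-2: Q_total=29.71, C_total=8.00, V=3.71; Q3=22.29, Q2=7.43; dissipated=1.741
Op 3: CLOSE 3-2: Q_total=29.71, C_total=8.00, V=3.71; Q3=22.29, Q2=7.43; dissipated=0.000
Op 4: CLOSE 1-2: Q_total=31.71, C_total=7.00, V=4.53; Q1=22.65, Q2=9.06; dissipated=0.933
Final charges: Q1=22.65, Q2=9.06, Q3=22.29

Answer: 9.06 μC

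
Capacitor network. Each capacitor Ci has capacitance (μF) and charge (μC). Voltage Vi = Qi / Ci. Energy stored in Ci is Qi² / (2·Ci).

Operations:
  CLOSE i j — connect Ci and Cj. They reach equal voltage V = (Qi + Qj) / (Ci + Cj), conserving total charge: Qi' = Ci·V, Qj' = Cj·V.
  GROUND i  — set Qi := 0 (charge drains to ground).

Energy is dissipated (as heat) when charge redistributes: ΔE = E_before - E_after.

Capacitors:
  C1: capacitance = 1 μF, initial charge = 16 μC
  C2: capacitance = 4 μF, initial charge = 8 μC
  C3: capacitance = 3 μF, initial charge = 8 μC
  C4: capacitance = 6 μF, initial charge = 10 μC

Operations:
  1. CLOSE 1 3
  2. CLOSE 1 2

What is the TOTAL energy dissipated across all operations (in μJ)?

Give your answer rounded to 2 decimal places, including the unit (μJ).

Initial: C1(1μF, Q=16μC, V=16.00V), C2(4μF, Q=8μC, V=2.00V), C3(3μF, Q=8μC, V=2.67V), C4(6μF, Q=10μC, V=1.67V)
Op 1: CLOSE 1-3: Q_total=24.00, C_total=4.00, V=6.00; Q1=6.00, Q3=18.00; dissipated=66.667
Op 2: CLOSE 1-2: Q_total=14.00, C_total=5.00, V=2.80; Q1=2.80, Q2=11.20; dissipated=6.400
Total dissipated: 73.067 μJ

Answer: 73.07 μJ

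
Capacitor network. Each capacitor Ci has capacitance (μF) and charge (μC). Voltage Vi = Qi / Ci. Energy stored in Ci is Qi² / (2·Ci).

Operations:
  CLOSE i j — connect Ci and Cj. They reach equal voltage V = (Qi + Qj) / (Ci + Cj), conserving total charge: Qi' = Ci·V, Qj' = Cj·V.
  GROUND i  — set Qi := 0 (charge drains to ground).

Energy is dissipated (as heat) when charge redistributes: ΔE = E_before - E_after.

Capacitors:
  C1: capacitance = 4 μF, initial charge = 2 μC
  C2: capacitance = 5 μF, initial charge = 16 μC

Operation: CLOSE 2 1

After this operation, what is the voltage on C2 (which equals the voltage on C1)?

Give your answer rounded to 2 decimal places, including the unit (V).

Answer: 2.00 V

Derivation:
Initial: C1(4μF, Q=2μC, V=0.50V), C2(5μF, Q=16μC, V=3.20V)
Op 1: CLOSE 2-1: Q_total=18.00, C_total=9.00, V=2.00; Q2=10.00, Q1=8.00; dissipated=8.100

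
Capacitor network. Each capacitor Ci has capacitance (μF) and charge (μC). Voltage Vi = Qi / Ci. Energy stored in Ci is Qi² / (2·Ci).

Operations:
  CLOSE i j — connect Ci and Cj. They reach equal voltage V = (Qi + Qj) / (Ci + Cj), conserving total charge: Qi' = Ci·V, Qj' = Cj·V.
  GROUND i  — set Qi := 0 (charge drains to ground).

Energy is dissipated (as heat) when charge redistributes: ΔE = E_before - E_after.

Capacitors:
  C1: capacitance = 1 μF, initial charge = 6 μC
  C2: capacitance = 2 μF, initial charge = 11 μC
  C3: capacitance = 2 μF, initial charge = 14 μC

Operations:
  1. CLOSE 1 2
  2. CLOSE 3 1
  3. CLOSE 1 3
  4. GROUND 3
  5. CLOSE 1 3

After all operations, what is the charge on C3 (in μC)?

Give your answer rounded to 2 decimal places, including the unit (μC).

Answer: 4.37 μC

Derivation:
Initial: C1(1μF, Q=6μC, V=6.00V), C2(2μF, Q=11μC, V=5.50V), C3(2μF, Q=14μC, V=7.00V)
Op 1: CLOSE 1-2: Q_total=17.00, C_total=3.00, V=5.67; Q1=5.67, Q2=11.33; dissipated=0.083
Op 2: CLOSE 3-1: Q_total=19.67, C_total=3.00, V=6.56; Q3=13.11, Q1=6.56; dissipated=0.593
Op 3: CLOSE 1-3: Q_total=19.67, C_total=3.00, V=6.56; Q1=6.56, Q3=13.11; dissipated=0.000
Op 4: GROUND 3: Q3=0; energy lost=42.975
Op 5: CLOSE 1-3: Q_total=6.56, C_total=3.00, V=2.19; Q1=2.19, Q3=4.37; dissipated=14.325
Final charges: Q1=2.19, Q2=11.33, Q3=4.37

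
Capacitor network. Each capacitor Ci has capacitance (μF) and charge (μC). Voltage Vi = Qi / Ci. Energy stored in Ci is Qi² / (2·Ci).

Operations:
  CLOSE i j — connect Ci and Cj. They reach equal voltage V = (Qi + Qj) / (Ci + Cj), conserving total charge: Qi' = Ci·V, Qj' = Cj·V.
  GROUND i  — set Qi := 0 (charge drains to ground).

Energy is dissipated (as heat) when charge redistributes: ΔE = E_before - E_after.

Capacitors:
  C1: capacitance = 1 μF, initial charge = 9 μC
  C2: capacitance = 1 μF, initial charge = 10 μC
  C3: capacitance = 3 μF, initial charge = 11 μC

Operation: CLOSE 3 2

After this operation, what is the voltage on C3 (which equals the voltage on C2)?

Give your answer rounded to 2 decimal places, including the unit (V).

Initial: C1(1μF, Q=9μC, V=9.00V), C2(1μF, Q=10μC, V=10.00V), C3(3μF, Q=11μC, V=3.67V)
Op 1: CLOSE 3-2: Q_total=21.00, C_total=4.00, V=5.25; Q3=15.75, Q2=5.25; dissipated=15.042

Answer: 5.25 V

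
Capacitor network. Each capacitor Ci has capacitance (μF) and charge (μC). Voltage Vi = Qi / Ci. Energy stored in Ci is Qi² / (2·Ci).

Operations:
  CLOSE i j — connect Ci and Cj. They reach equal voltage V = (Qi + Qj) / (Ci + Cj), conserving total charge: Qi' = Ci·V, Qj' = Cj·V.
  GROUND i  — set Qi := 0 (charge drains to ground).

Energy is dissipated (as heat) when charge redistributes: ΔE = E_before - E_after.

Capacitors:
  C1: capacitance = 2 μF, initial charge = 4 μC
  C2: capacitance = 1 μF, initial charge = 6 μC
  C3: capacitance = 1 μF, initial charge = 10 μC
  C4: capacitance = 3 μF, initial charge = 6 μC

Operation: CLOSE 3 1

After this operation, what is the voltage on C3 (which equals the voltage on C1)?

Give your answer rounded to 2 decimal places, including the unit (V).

Answer: 4.67 V

Derivation:
Initial: C1(2μF, Q=4μC, V=2.00V), C2(1μF, Q=6μC, V=6.00V), C3(1μF, Q=10μC, V=10.00V), C4(3μF, Q=6μC, V=2.00V)
Op 1: CLOSE 3-1: Q_total=14.00, C_total=3.00, V=4.67; Q3=4.67, Q1=9.33; dissipated=21.333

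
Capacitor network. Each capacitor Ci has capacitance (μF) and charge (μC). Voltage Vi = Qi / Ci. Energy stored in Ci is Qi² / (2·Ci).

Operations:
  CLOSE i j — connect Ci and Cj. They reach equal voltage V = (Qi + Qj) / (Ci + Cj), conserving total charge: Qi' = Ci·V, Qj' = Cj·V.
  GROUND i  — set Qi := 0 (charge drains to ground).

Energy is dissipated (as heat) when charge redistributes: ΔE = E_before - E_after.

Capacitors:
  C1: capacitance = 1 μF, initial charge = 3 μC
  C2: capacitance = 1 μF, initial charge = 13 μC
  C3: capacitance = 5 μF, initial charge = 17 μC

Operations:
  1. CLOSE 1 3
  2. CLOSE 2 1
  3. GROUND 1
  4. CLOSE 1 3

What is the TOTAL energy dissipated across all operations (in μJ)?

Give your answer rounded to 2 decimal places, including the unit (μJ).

Answer: 61.40 μJ

Derivation:
Initial: C1(1μF, Q=3μC, V=3.00V), C2(1μF, Q=13μC, V=13.00V), C3(5μF, Q=17μC, V=3.40V)
Op 1: CLOSE 1-3: Q_total=20.00, C_total=6.00, V=3.33; Q1=3.33, Q3=16.67; dissipated=0.067
Op 2: CLOSE 2-1: Q_total=16.33, C_total=2.00, V=8.17; Q2=8.17, Q1=8.17; dissipated=23.361
Op 3: GROUND 1: Q1=0; energy lost=33.347
Op 4: CLOSE 1-3: Q_total=16.67, C_total=6.00, V=2.78; Q1=2.78, Q3=13.89; dissipated=4.630
Total dissipated: 61.405 μJ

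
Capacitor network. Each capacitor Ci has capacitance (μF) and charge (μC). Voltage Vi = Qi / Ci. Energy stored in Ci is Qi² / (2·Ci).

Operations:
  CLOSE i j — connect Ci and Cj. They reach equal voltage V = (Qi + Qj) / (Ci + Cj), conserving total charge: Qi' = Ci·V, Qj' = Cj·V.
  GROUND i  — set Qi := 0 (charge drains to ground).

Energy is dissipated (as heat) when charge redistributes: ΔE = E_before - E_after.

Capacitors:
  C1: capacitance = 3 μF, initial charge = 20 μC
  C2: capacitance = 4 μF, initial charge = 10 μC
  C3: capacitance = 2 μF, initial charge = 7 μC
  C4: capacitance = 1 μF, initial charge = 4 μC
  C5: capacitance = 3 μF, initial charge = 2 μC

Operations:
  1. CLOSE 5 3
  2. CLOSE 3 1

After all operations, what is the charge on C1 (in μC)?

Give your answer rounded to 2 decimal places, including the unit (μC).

Initial: C1(3μF, Q=20μC, V=6.67V), C2(4μF, Q=10μC, V=2.50V), C3(2μF, Q=7μC, V=3.50V), C4(1μF, Q=4μC, V=4.00V), C5(3μF, Q=2μC, V=0.67V)
Op 1: CLOSE 5-3: Q_total=9.00, C_total=5.00, V=1.80; Q5=5.40, Q3=3.60; dissipated=4.817
Op 2: CLOSE 3-1: Q_total=23.60, C_total=5.00, V=4.72; Q3=9.44, Q1=14.16; dissipated=14.211
Final charges: Q1=14.16, Q2=10.00, Q3=9.44, Q4=4.00, Q5=5.40

Answer: 14.16 μC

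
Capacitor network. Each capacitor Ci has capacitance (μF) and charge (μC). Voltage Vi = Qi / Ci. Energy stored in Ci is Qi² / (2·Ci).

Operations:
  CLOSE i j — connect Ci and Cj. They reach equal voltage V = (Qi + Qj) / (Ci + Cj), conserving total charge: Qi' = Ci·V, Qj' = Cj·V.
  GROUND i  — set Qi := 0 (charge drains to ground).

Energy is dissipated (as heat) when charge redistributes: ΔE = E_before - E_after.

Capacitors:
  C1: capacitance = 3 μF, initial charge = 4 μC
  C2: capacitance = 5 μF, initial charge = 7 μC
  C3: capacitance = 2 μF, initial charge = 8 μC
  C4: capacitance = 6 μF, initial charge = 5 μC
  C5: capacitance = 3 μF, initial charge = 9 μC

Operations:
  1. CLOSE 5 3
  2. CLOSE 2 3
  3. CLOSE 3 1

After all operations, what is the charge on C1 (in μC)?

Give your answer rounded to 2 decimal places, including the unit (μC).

Answer: 4.77 μC

Derivation:
Initial: C1(3μF, Q=4μC, V=1.33V), C2(5μF, Q=7μC, V=1.40V), C3(2μF, Q=8μC, V=4.00V), C4(6μF, Q=5μC, V=0.83V), C5(3μF, Q=9μC, V=3.00V)
Op 1: CLOSE 5-3: Q_total=17.00, C_total=5.00, V=3.40; Q5=10.20, Q3=6.80; dissipated=0.600
Op 2: CLOSE 2-3: Q_total=13.80, C_total=7.00, V=1.97; Q2=9.86, Q3=3.94; dissipated=2.857
Op 3: CLOSE 3-1: Q_total=7.94, C_total=5.00, V=1.59; Q3=3.18, Q1=4.77; dissipated=0.244
Final charges: Q1=4.77, Q2=9.86, Q3=3.18, Q4=5.00, Q5=10.20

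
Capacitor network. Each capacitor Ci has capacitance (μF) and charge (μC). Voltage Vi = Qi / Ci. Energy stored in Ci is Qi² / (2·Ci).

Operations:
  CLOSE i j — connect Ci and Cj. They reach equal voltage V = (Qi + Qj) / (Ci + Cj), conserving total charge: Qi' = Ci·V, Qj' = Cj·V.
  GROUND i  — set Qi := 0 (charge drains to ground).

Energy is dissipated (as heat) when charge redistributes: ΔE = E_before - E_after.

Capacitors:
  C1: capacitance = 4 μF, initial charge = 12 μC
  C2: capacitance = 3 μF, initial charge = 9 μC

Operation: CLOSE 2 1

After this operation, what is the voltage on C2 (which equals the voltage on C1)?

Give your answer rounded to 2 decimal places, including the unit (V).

Initial: C1(4μF, Q=12μC, V=3.00V), C2(3μF, Q=9μC, V=3.00V)
Op 1: CLOSE 2-1: Q_total=21.00, C_total=7.00, V=3.00; Q2=9.00, Q1=12.00; dissipated=0.000

Answer: 3.00 V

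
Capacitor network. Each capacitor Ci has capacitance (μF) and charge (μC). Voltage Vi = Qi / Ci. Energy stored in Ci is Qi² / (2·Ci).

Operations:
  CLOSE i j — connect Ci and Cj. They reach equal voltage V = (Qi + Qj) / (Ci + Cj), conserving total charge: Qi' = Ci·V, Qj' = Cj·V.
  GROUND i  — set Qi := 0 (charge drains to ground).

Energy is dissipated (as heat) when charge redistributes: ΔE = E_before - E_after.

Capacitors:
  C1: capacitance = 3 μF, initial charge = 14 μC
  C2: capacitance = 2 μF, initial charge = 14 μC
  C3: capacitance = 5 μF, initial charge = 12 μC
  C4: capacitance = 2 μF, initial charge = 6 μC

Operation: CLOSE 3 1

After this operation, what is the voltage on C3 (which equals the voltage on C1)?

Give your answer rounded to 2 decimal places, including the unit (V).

Initial: C1(3μF, Q=14μC, V=4.67V), C2(2μF, Q=14μC, V=7.00V), C3(5μF, Q=12μC, V=2.40V), C4(2μF, Q=6μC, V=3.00V)
Op 1: CLOSE 3-1: Q_total=26.00, C_total=8.00, V=3.25; Q3=16.25, Q1=9.75; dissipated=4.817

Answer: 3.25 V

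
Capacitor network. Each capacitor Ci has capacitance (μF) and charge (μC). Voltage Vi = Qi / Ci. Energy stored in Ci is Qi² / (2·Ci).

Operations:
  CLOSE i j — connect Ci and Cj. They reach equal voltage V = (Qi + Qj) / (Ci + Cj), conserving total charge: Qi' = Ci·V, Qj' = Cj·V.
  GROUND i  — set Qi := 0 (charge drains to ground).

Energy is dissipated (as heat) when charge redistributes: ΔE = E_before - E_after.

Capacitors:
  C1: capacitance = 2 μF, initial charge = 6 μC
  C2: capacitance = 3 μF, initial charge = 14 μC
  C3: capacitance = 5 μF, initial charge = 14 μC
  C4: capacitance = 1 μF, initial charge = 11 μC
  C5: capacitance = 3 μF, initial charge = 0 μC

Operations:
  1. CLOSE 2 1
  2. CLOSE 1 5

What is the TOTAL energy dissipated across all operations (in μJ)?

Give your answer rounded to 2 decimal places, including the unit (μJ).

Answer: 11.27 μJ

Derivation:
Initial: C1(2μF, Q=6μC, V=3.00V), C2(3μF, Q=14μC, V=4.67V), C3(5μF, Q=14μC, V=2.80V), C4(1μF, Q=11μC, V=11.00V), C5(3μF, Q=0μC, V=0.00V)
Op 1: CLOSE 2-1: Q_total=20.00, C_total=5.00, V=4.00; Q2=12.00, Q1=8.00; dissipated=1.667
Op 2: CLOSE 1-5: Q_total=8.00, C_total=5.00, V=1.60; Q1=3.20, Q5=4.80; dissipated=9.600
Total dissipated: 11.267 μJ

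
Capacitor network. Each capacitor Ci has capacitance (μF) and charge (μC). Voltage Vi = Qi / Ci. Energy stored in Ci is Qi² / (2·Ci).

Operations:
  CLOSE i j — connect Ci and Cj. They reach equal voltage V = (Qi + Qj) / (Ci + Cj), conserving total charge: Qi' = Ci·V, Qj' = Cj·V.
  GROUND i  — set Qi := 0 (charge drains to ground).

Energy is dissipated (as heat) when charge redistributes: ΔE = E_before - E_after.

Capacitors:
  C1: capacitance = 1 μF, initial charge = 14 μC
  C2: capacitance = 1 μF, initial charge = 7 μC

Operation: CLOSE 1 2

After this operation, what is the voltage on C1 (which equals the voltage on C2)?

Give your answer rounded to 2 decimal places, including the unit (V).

Initial: C1(1μF, Q=14μC, V=14.00V), C2(1μF, Q=7μC, V=7.00V)
Op 1: CLOSE 1-2: Q_total=21.00, C_total=2.00, V=10.50; Q1=10.50, Q2=10.50; dissipated=12.250

Answer: 10.50 V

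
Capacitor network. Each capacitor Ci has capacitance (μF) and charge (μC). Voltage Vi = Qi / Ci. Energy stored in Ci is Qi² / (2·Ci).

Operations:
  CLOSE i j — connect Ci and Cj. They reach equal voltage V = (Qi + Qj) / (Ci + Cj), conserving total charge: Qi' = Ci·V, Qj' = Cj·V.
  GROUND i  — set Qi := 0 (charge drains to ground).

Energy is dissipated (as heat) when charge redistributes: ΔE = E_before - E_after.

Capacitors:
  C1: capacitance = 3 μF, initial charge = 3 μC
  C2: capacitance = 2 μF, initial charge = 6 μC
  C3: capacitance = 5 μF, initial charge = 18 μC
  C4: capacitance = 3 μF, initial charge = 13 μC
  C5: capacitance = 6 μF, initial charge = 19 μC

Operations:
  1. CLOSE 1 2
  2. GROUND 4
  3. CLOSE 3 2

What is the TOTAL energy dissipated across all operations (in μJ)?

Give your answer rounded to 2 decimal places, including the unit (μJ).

Initial: C1(3μF, Q=3μC, V=1.00V), C2(2μF, Q=6μC, V=3.00V), C3(5μF, Q=18μC, V=3.60V), C4(3μF, Q=13μC, V=4.33V), C5(6μF, Q=19μC, V=3.17V)
Op 1: CLOSE 1-2: Q_total=9.00, C_total=5.00, V=1.80; Q1=5.40, Q2=3.60; dissipated=2.400
Op 2: GROUND 4: Q4=0; energy lost=28.167
Op 3: CLOSE 3-2: Q_total=21.60, C_total=7.00, V=3.09; Q3=15.43, Q2=6.17; dissipated=2.314
Total dissipated: 32.881 μJ

Answer: 32.88 μJ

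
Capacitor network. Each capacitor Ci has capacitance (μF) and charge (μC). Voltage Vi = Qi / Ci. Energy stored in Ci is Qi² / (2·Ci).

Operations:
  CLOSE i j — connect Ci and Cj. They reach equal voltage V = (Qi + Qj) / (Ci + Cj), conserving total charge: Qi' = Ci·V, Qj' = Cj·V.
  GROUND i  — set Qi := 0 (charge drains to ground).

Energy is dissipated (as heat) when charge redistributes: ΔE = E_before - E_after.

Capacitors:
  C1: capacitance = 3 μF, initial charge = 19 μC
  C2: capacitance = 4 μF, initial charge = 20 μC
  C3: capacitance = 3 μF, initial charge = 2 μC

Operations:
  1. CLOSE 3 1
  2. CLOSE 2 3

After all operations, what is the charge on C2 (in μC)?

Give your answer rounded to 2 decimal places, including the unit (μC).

Initial: C1(3μF, Q=19μC, V=6.33V), C2(4μF, Q=20μC, V=5.00V), C3(3μF, Q=2μC, V=0.67V)
Op 1: CLOSE 3-1: Q_total=21.00, C_total=6.00, V=3.50; Q3=10.50, Q1=10.50; dissipated=24.083
Op 2: CLOSE 2-3: Q_total=30.50, C_total=7.00, V=4.36; Q2=17.43, Q3=13.07; dissipated=1.929
Final charges: Q1=10.50, Q2=17.43, Q3=13.07

Answer: 17.43 μC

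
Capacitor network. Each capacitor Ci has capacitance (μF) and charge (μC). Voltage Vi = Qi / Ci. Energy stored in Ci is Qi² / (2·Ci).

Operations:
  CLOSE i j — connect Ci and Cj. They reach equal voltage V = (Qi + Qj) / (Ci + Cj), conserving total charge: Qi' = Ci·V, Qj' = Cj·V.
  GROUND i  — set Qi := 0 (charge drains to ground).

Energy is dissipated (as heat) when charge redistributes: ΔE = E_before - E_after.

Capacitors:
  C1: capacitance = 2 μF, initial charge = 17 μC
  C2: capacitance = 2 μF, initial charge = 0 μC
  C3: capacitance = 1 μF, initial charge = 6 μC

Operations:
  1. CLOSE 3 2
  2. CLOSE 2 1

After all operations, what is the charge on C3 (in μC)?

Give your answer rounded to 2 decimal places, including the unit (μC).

Answer: 2.00 μC

Derivation:
Initial: C1(2μF, Q=17μC, V=8.50V), C2(2μF, Q=0μC, V=0.00V), C3(1μF, Q=6μC, V=6.00V)
Op 1: CLOSE 3-2: Q_total=6.00, C_total=3.00, V=2.00; Q3=2.00, Q2=4.00; dissipated=12.000
Op 2: CLOSE 2-1: Q_total=21.00, C_total=4.00, V=5.25; Q2=10.50, Q1=10.50; dissipated=21.125
Final charges: Q1=10.50, Q2=10.50, Q3=2.00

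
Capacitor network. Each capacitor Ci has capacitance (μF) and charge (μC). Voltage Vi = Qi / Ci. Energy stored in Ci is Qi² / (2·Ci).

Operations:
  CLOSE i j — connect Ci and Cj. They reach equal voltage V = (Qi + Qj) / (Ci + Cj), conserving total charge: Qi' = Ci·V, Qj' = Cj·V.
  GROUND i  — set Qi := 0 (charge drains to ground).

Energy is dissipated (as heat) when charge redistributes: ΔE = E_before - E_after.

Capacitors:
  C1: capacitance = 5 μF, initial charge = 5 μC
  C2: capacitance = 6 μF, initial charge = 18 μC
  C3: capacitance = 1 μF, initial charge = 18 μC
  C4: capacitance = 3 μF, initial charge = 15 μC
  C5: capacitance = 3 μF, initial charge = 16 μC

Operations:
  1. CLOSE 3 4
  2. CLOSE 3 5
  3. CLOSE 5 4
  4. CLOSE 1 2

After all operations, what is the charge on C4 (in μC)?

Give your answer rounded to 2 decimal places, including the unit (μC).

Initial: C1(5μF, Q=5μC, V=1.00V), C2(6μF, Q=18μC, V=3.00V), C3(1μF, Q=18μC, V=18.00V), C4(3μF, Q=15μC, V=5.00V), C5(3μF, Q=16μC, V=5.33V)
Op 1: CLOSE 3-4: Q_total=33.00, C_total=4.00, V=8.25; Q3=8.25, Q4=24.75; dissipated=63.375
Op 2: CLOSE 3-5: Q_total=24.25, C_total=4.00, V=6.06; Q3=6.06, Q5=18.19; dissipated=3.190
Op 3: CLOSE 5-4: Q_total=42.94, C_total=6.00, V=7.16; Q5=21.47, Q4=21.47; dissipated=3.589
Op 4: CLOSE 1-2: Q_total=23.00, C_total=11.00, V=2.09; Q1=10.45, Q2=12.55; dissipated=5.455
Final charges: Q1=10.45, Q2=12.55, Q3=6.06, Q4=21.47, Q5=21.47

Answer: 21.47 μC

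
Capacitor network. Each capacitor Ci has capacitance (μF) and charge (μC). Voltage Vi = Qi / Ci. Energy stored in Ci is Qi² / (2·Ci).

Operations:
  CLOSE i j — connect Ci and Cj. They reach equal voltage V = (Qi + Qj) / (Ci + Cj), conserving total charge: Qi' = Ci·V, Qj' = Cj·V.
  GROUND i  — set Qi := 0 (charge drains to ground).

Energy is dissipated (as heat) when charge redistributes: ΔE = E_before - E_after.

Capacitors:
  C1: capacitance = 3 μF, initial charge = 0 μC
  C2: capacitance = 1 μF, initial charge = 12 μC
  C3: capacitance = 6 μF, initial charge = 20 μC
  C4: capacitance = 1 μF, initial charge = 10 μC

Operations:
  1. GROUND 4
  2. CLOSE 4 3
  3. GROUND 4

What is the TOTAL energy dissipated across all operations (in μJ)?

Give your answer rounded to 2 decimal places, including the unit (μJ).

Answer: 58.84 μJ

Derivation:
Initial: C1(3μF, Q=0μC, V=0.00V), C2(1μF, Q=12μC, V=12.00V), C3(6μF, Q=20μC, V=3.33V), C4(1μF, Q=10μC, V=10.00V)
Op 1: GROUND 4: Q4=0; energy lost=50.000
Op 2: CLOSE 4-3: Q_total=20.00, C_total=7.00, V=2.86; Q4=2.86, Q3=17.14; dissipated=4.762
Op 3: GROUND 4: Q4=0; energy lost=4.082
Total dissipated: 58.844 μJ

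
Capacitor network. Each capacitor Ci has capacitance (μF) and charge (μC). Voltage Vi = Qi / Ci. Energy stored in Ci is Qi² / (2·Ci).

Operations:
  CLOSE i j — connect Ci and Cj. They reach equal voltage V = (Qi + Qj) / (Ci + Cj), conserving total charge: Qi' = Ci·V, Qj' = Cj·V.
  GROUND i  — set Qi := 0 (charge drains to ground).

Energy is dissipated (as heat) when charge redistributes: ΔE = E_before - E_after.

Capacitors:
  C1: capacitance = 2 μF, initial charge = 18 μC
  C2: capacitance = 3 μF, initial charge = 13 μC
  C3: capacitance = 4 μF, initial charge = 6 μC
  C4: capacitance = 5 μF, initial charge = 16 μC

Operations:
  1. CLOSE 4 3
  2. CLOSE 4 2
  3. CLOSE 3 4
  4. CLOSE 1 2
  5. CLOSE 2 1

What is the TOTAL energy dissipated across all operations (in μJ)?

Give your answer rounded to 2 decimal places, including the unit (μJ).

Answer: 27.63 μJ

Derivation:
Initial: C1(2μF, Q=18μC, V=9.00V), C2(3μF, Q=13μC, V=4.33V), C3(4μF, Q=6μC, V=1.50V), C4(5μF, Q=16μC, V=3.20V)
Op 1: CLOSE 4-3: Q_total=22.00, C_total=9.00, V=2.44; Q4=12.22, Q3=9.78; dissipated=3.211
Op 2: CLOSE 4-2: Q_total=25.22, C_total=8.00, V=3.15; Q4=15.76, Q2=9.46; dissipated=3.345
Op 3: CLOSE 3-4: Q_total=25.54, C_total=9.00, V=2.84; Q3=11.35, Q4=14.19; dissipated=0.557
Op 4: CLOSE 1-2: Q_total=27.46, C_total=5.00, V=5.49; Q1=10.98, Q2=16.48; dissipated=20.514
Op 5: CLOSE 2-1: Q_total=27.46, C_total=5.00, V=5.49; Q2=16.48, Q1=10.98; dissipated=0.000
Total dissipated: 27.628 μJ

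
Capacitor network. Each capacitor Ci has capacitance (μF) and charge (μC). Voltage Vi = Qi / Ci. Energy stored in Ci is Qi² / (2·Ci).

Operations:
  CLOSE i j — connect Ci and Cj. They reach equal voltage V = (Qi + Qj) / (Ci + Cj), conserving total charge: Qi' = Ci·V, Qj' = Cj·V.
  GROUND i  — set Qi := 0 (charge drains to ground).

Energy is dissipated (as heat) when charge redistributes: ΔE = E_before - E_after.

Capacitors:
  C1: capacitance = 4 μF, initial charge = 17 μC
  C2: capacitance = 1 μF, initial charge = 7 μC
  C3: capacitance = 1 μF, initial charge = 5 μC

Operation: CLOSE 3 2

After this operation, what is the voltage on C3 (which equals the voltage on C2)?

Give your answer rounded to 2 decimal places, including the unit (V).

Answer: 6.00 V

Derivation:
Initial: C1(4μF, Q=17μC, V=4.25V), C2(1μF, Q=7μC, V=7.00V), C3(1μF, Q=5μC, V=5.00V)
Op 1: CLOSE 3-2: Q_total=12.00, C_total=2.00, V=6.00; Q3=6.00, Q2=6.00; dissipated=1.000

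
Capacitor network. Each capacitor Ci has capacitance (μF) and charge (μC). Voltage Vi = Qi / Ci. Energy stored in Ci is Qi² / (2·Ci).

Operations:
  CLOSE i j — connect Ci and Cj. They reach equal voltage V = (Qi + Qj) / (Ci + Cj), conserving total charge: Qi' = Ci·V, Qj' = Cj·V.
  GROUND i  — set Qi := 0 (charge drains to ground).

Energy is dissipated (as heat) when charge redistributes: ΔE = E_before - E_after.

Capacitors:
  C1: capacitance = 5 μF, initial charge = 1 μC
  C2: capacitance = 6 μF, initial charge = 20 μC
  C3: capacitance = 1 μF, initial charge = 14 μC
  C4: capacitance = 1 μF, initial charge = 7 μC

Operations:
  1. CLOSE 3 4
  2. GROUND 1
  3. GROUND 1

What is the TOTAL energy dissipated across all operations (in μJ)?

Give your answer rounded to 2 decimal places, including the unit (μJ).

Answer: 12.35 μJ

Derivation:
Initial: C1(5μF, Q=1μC, V=0.20V), C2(6μF, Q=20μC, V=3.33V), C3(1μF, Q=14μC, V=14.00V), C4(1μF, Q=7μC, V=7.00V)
Op 1: CLOSE 3-4: Q_total=21.00, C_total=2.00, V=10.50; Q3=10.50, Q4=10.50; dissipated=12.250
Op 2: GROUND 1: Q1=0; energy lost=0.100
Op 3: GROUND 1: Q1=0; energy lost=0.000
Total dissipated: 12.350 μJ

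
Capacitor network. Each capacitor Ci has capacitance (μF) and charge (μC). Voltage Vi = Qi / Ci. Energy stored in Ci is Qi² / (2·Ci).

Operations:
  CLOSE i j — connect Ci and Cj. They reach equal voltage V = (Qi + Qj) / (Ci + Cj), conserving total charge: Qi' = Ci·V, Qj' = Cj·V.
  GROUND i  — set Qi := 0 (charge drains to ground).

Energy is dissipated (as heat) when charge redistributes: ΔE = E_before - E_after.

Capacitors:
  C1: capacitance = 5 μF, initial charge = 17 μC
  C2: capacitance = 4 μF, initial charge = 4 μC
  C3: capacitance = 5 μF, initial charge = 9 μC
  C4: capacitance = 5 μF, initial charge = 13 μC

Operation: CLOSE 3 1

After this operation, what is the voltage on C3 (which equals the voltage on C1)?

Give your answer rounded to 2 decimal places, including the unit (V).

Answer: 2.60 V

Derivation:
Initial: C1(5μF, Q=17μC, V=3.40V), C2(4μF, Q=4μC, V=1.00V), C3(5μF, Q=9μC, V=1.80V), C4(5μF, Q=13μC, V=2.60V)
Op 1: CLOSE 3-1: Q_total=26.00, C_total=10.00, V=2.60; Q3=13.00, Q1=13.00; dissipated=3.200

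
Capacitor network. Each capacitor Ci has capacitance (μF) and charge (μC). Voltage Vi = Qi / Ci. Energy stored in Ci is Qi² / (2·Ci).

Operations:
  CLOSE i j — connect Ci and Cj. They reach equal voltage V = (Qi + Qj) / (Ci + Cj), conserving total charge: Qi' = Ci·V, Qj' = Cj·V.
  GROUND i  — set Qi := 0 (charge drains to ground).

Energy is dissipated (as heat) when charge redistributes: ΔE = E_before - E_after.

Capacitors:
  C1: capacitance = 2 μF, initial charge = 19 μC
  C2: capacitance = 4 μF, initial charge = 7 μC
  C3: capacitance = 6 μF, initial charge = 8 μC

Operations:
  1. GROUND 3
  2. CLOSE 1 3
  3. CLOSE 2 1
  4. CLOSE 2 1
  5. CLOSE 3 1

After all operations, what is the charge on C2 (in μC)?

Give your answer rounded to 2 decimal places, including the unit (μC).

Initial: C1(2μF, Q=19μC, V=9.50V), C2(4μF, Q=7μC, V=1.75V), C3(6μF, Q=8μC, V=1.33V)
Op 1: GROUND 3: Q3=0; energy lost=5.333
Op 2: CLOSE 1-3: Q_total=19.00, C_total=8.00, V=2.38; Q1=4.75, Q3=14.25; dissipated=67.688
Op 3: CLOSE 2-1: Q_total=11.75, C_total=6.00, V=1.96; Q2=7.83, Q1=3.92; dissipated=0.260
Op 4: CLOSE 2-1: Q_total=11.75, C_total=6.00, V=1.96; Q2=7.83, Q1=3.92; dissipated=0.000
Op 5: CLOSE 3-1: Q_total=18.17, C_total=8.00, V=2.27; Q3=13.62, Q1=4.54; dissipated=0.130
Final charges: Q1=4.54, Q2=7.83, Q3=13.62

Answer: 7.83 μC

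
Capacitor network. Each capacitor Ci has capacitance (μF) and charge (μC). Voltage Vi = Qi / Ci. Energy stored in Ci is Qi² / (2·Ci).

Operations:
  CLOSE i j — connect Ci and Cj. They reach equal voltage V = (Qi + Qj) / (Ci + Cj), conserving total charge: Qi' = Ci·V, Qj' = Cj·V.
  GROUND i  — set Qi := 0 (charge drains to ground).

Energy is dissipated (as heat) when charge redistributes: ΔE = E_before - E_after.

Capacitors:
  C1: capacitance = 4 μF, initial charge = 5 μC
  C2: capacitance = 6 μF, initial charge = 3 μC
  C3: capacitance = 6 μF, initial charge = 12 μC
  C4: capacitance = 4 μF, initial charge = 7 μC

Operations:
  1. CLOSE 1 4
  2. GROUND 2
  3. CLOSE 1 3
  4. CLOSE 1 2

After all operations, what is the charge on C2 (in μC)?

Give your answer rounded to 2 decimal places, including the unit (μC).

Answer: 4.32 μC

Derivation:
Initial: C1(4μF, Q=5μC, V=1.25V), C2(6μF, Q=3μC, V=0.50V), C3(6μF, Q=12μC, V=2.00V), C4(4μF, Q=7μC, V=1.75V)
Op 1: CLOSE 1-4: Q_total=12.00, C_total=8.00, V=1.50; Q1=6.00, Q4=6.00; dissipated=0.250
Op 2: GROUND 2: Q2=0; energy lost=0.750
Op 3: CLOSE 1-3: Q_total=18.00, C_total=10.00, V=1.80; Q1=7.20, Q3=10.80; dissipated=0.300
Op 4: CLOSE 1-2: Q_total=7.20, C_total=10.00, V=0.72; Q1=2.88, Q2=4.32; dissipated=3.888
Final charges: Q1=2.88, Q2=4.32, Q3=10.80, Q4=6.00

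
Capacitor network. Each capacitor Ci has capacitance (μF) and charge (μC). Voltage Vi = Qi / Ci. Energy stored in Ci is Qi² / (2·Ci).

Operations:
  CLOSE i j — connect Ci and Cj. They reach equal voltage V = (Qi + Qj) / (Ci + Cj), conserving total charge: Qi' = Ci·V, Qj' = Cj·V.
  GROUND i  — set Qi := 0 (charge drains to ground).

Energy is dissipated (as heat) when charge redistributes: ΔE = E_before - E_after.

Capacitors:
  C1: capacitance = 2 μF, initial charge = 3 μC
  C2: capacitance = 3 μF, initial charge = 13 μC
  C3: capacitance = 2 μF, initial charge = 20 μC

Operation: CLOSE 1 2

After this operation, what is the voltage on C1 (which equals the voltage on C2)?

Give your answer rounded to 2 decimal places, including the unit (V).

Initial: C1(2μF, Q=3μC, V=1.50V), C2(3μF, Q=13μC, V=4.33V), C3(2μF, Q=20μC, V=10.00V)
Op 1: CLOSE 1-2: Q_total=16.00, C_total=5.00, V=3.20; Q1=6.40, Q2=9.60; dissipated=4.817

Answer: 3.20 V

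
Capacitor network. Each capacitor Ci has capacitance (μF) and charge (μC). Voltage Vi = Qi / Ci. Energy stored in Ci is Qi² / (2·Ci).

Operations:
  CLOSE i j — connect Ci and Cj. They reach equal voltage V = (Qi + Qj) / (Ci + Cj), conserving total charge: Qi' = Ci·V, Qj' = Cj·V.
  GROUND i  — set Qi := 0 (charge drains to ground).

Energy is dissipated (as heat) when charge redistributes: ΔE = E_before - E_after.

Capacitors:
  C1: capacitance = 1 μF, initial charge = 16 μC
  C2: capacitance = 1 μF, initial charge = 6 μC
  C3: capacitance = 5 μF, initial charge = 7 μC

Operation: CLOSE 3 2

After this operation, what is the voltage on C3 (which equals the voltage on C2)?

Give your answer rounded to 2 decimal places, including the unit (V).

Initial: C1(1μF, Q=16μC, V=16.00V), C2(1μF, Q=6μC, V=6.00V), C3(5μF, Q=7μC, V=1.40V)
Op 1: CLOSE 3-2: Q_total=13.00, C_total=6.00, V=2.17; Q3=10.83, Q2=2.17; dissipated=8.817

Answer: 2.17 V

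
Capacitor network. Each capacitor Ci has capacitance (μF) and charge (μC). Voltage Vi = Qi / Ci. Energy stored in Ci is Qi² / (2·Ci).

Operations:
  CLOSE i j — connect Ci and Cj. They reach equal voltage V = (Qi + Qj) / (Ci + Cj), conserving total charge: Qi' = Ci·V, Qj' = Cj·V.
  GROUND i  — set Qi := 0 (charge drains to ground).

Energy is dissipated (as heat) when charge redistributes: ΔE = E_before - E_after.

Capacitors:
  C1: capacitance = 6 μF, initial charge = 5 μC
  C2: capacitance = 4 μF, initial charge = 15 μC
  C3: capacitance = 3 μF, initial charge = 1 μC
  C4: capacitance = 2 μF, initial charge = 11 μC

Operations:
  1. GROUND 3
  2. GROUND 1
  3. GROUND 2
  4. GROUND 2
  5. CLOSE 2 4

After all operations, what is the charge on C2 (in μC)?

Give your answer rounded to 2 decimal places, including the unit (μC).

Answer: 7.33 μC

Derivation:
Initial: C1(6μF, Q=5μC, V=0.83V), C2(4μF, Q=15μC, V=3.75V), C3(3μF, Q=1μC, V=0.33V), C4(2μF, Q=11μC, V=5.50V)
Op 1: GROUND 3: Q3=0; energy lost=0.167
Op 2: GROUND 1: Q1=0; energy lost=2.083
Op 3: GROUND 2: Q2=0; energy lost=28.125
Op 4: GROUND 2: Q2=0; energy lost=0.000
Op 5: CLOSE 2-4: Q_total=11.00, C_total=6.00, V=1.83; Q2=7.33, Q4=3.67; dissipated=20.167
Final charges: Q1=0.00, Q2=7.33, Q3=0.00, Q4=3.67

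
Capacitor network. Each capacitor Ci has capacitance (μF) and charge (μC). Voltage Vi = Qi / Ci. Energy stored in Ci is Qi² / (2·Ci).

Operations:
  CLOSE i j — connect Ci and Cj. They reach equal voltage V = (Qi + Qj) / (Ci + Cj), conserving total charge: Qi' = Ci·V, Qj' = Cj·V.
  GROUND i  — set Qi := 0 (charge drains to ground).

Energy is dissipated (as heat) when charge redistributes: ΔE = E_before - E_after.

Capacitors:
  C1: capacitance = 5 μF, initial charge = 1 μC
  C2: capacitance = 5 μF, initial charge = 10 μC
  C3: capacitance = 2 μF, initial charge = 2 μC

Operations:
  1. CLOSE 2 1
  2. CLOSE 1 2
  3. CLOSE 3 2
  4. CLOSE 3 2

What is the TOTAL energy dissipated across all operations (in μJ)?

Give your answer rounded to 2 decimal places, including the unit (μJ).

Answer: 4.06 μJ

Derivation:
Initial: C1(5μF, Q=1μC, V=0.20V), C2(5μF, Q=10μC, V=2.00V), C3(2μF, Q=2μC, V=1.00V)
Op 1: CLOSE 2-1: Q_total=11.00, C_total=10.00, V=1.10; Q2=5.50, Q1=5.50; dissipated=4.050
Op 2: CLOSE 1-2: Q_total=11.00, C_total=10.00, V=1.10; Q1=5.50, Q2=5.50; dissipated=0.000
Op 3: CLOSE 3-2: Q_total=7.50, C_total=7.00, V=1.07; Q3=2.14, Q2=5.36; dissipated=0.007
Op 4: CLOSE 3-2: Q_total=7.50, C_total=7.00, V=1.07; Q3=2.14, Q2=5.36; dissipated=0.000
Total dissipated: 4.057 μJ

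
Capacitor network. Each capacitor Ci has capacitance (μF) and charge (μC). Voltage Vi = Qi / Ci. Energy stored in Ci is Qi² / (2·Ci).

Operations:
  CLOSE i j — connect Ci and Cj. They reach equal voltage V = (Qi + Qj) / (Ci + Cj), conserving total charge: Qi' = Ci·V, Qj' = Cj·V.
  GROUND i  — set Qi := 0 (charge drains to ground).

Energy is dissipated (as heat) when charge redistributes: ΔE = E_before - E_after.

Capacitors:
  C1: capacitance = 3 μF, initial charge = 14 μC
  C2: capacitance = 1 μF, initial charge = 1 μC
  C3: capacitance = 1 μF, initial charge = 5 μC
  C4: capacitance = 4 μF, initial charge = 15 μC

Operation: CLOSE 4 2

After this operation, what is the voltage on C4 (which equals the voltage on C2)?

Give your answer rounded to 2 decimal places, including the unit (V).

Initial: C1(3μF, Q=14μC, V=4.67V), C2(1μF, Q=1μC, V=1.00V), C3(1μF, Q=5μC, V=5.00V), C4(4μF, Q=15μC, V=3.75V)
Op 1: CLOSE 4-2: Q_total=16.00, C_total=5.00, V=3.20; Q4=12.80, Q2=3.20; dissipated=3.025

Answer: 3.20 V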